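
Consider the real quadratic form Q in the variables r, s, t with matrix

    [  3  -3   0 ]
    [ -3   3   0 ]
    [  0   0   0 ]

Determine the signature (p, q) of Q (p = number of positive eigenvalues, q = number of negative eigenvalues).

Congruent diagonalization of A (simultaneous row and column reduction) yields pivots 3, 0, 0.
That gives 1 positive, 2 zero pivots.

(1, 0)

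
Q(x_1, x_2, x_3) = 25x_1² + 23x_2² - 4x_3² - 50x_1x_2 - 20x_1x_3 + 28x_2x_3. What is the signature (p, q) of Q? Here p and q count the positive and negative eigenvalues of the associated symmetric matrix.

(1, 1)

Write A = [[25, -25, -10], [-25, 23, 14], [-10, 14, -4]].
Congruent diagonalization of A (simultaneous row and column reduction) yields pivots 25, -2, 0.
Counting signs: 1 positive, 1 negative, 1 zero.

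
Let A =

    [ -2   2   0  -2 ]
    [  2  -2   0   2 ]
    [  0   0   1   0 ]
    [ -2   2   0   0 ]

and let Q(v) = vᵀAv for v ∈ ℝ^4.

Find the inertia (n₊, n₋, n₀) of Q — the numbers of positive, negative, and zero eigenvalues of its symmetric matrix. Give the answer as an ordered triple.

Row-reducing A symmetrically gives the diagonal entries -2, 0, 1, 2.
That gives 2 positive, 1 negative, 1 zero pivots.

(2, 1, 1)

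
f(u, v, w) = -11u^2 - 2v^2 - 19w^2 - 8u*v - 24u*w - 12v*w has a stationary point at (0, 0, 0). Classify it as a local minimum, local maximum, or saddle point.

The Hessian at the origin is H = [[-22, -8, -24], [-8, -4, -12], [-24, -12, -38]].
Applying the same elementary operations to the rows and columns of H produces a congruent diagonal matrix with entries -22, -12/11, -2.
Counting signs: 3 negative.
H is negative definite, so the origin is a strict local maximum.

local maximum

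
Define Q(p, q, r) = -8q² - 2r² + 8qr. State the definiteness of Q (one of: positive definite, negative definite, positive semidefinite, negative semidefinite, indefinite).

negative semidefinite

The symmetric matrix is A = [[0, 0, 0], [0, -8, 4], [0, 4, -2]].
Row-reducing A symmetrically gives the diagonal entries 0, -8, 0.
So there are 1 negative, 2 zero pivots.
Hence Q is negative semidefinite.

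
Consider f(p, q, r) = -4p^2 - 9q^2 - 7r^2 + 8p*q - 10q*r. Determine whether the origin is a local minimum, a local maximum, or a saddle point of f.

local maximum

The Hessian at the origin is H = [[-8, 8, 0], [8, -18, -10], [0, -10, -14]].
Applying the same elementary operations to the rows and columns of H produces a congruent diagonal matrix with entries -8, -10, -4.
That gives 3 negative pivots.
H is negative definite, so the origin is a strict local maximum.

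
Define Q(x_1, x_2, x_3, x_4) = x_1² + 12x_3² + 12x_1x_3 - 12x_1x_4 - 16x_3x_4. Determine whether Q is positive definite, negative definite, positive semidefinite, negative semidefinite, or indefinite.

indefinite

The associated matrix is A = [[1, 0, 6, -6], [0, 0, 0, 0], [6, 0, 12, -8], [-6, 0, -8, 0]].
Congruent diagonalization of A (simultaneous row and column reduction) yields pivots 1, 0, -24, -10/3.
So there are 1 positive, 2 negative, 1 zero pivots.
Hence Q is indefinite.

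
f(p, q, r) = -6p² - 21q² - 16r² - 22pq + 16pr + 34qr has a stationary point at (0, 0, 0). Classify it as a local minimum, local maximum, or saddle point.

The Hessian at the origin is H = [[-12, -22, 16], [-22, -42, 34], [16, 34, -32]].
Applying the same elementary operations to the rows and columns of H produces a congruent diagonal matrix with entries -12, -5/3, 12/5.
So there are 1 positive, 2 negative pivots.
H is indefinite, so the origin is a saddle point.

saddle point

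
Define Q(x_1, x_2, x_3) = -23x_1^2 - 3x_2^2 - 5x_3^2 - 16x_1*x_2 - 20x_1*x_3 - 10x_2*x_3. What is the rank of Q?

The associated matrix is A = [[-23, -8, -10], [-8, -3, -5], [-10, -5, -5]].
Applying the same elementary operations to the rows and columns of A produces a congruent diagonal matrix with entries -23, -5/23, 10.
That gives 1 positive, 2 negative pivots.
The rank is the number of nonzero pivots: 3.

3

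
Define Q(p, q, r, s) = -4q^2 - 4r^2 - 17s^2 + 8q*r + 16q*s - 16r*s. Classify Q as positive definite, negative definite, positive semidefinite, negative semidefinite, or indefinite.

negative semidefinite

The symmetric matrix is A = [[0, 0, 0, 0], [0, -4, 4, 8], [0, 4, -4, -8], [0, 8, -8, -17]].
Applying the same elementary operations to the rows and columns of A produces a congruent diagonal matrix with entries 0, -4, 0, -1.
So there are 2 negative, 2 zero pivots.
Hence Q is negative semidefinite.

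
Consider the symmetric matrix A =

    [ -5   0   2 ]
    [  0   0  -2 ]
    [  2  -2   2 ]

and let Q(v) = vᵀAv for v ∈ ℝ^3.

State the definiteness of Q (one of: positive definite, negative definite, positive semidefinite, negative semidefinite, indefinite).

indefinite

A is congruent to a diagonal matrix with 1 positive, 2 negative and 0 zero entries, so Q is indefinite.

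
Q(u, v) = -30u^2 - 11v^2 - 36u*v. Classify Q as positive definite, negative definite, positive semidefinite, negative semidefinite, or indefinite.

Write A = [[-30, -18], [-18, -11]].
Congruent diagonalization of A (simultaneous row and column reduction) yields pivots -30, -1/5.
So there are 2 negative pivots.
Hence Q is negative definite.

negative definite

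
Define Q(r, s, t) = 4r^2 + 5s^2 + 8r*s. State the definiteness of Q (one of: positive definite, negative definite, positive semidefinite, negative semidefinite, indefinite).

positive semidefinite

The symmetric matrix is A = [[4, 4, 0], [4, 5, 0], [0, 0, 0]].
Applying the same elementary operations to the rows and columns of A produces a congruent diagonal matrix with entries 4, 1, 0.
Counting signs: 2 positive, 1 zero.
Hence Q is positive semidefinite.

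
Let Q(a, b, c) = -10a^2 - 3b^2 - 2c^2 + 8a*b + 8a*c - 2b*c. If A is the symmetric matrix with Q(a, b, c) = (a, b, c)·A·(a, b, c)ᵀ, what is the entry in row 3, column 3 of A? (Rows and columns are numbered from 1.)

-2

The coefficient of c^2 in Q is -2, and that is exactly A[3,3].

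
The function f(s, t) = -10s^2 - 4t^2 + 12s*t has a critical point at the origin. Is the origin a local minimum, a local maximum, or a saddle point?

local maximum

The Hessian at the origin is H = [[-20, 12], [12, -8]].
det H = -20·-8 − (12)² = 16 > 0 and H[1,1] = -20 < 0, so H is negative definite.
Therefore the origin is a local maximum.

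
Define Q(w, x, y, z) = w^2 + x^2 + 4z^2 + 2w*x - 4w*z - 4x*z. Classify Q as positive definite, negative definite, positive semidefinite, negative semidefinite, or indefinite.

positive semidefinite

The symmetric matrix is A = [[1, 1, 0, -2], [1, 1, 0, -2], [0, 0, 0, 0], [-2, -2, 0, 4]].
Congruent diagonalization of A (simultaneous row and column reduction) yields pivots 1, 0, 0, 0.
That gives 1 positive, 3 zero pivots.
Hence Q is positive semidefinite.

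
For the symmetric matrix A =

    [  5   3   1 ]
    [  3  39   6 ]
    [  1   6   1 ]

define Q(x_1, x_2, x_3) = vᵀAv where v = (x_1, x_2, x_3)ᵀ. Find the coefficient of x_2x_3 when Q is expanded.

12

The coefficient of x_2x_3 is A[2,3] + A[3,2] = 2·6 = 12.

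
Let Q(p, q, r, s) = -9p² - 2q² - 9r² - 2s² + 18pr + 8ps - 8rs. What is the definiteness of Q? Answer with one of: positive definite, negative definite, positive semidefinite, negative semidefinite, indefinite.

negative semidefinite

The associated matrix is A = [[-9, 0, 9, 4], [0, -2, 0, 0], [9, 0, -9, -4], [4, 0, -4, -2]].
Applying the same elementary operations to the rows and columns of A produces a congruent diagonal matrix with entries -9, -2, 0, -2/9.
Counting signs: 3 negative, 1 zero.
Hence Q is negative semidefinite.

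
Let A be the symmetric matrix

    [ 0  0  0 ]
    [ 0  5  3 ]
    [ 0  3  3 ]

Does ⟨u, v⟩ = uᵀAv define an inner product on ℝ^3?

Row-reducing A symmetrically gives the diagonal entries 0, 5, 6/5.
Counting signs: 2 positive, 1 zero.
Hence Q is positive semidefinite.
⟨·,·⟩ is an inner product exactly when A is positive definite.

no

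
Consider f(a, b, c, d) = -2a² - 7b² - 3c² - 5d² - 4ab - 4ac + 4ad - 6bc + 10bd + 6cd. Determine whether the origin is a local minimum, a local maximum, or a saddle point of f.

local maximum

The Hessian at the origin is H = [[-4, -4, -4, 4], [-4, -14, -6, 10], [-4, -6, -6, 6], [4, 10, 6, -10]].
Row-reducing H symmetrically gives the diagonal entries -4, -10, -8/5, -2.
That gives 4 negative pivots.
H is negative definite, so the origin is a strict local maximum.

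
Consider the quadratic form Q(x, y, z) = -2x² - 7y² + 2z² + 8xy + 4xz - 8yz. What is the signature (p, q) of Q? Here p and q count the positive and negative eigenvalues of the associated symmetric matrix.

(2, 1)

Write A = [[-2, 4, 2], [4, -7, -4], [2, -4, 2]].
Congruent diagonalization of A (simultaneous row and column reduction) yields pivots -2, 1, 4.
So there are 2 positive, 1 negative pivots.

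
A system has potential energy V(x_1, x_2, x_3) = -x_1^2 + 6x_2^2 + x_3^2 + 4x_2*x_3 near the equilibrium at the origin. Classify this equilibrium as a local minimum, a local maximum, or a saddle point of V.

saddle point

The Hessian at the origin is H = [[-2, 0, 0], [0, 12, 4], [0, 4, 2]].
Row-reducing H symmetrically gives the diagonal entries -2, 12, 2/3.
Counting signs: 2 positive, 1 negative.
H is indefinite, so the origin is a saddle point.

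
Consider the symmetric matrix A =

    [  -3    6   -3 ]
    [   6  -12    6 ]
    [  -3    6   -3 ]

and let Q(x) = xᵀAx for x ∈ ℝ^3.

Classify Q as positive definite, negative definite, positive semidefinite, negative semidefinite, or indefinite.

negative semidefinite

Symmetric row and column elimination reduces A to a congruent diagonal form with pivots -3, 0, 0.
Counting signs: 1 negative, 2 zero.
Hence Q is negative semidefinite.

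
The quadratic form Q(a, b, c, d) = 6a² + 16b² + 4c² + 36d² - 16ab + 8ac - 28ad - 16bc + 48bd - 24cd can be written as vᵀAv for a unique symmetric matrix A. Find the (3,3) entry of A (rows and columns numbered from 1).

4

The coefficient of c² in Q is 4, and that is exactly A[3,3].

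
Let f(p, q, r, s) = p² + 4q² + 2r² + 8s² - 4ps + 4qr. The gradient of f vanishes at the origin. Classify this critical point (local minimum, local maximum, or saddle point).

The Hessian at the origin is H = [[2, 0, 0, -4], [0, 8, 4, 0], [0, 4, 4, 0], [-4, 0, 0, 16]].
Applying the same elementary operations to the rows and columns of H produces a congruent diagonal matrix with entries 2, 8, 2, 8.
That gives 4 positive pivots.
H is positive definite, so the origin is a strict local minimum.

local minimum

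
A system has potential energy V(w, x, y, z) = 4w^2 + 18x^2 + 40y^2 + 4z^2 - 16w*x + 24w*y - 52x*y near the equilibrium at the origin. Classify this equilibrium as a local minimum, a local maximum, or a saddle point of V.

local minimum

The Hessian at the origin is H = [[8, -16, 24, 0], [-16, 36, -52, 0], [24, -52, 80, 0], [0, 0, 0, 8]].
Applying the same elementary operations to the rows and columns of H produces a congruent diagonal matrix with entries 8, 4, 4, 8.
So there are 4 positive pivots.
H is positive definite, so the origin is a strict local minimum.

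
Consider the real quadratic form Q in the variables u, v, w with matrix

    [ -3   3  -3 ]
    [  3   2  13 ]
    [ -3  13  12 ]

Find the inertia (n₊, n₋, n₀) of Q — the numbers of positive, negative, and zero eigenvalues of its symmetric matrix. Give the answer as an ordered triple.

Row-reducing A symmetrically gives the diagonal entries -3, 5, -5.
Counting signs: 1 positive, 2 negative.

(1, 2, 0)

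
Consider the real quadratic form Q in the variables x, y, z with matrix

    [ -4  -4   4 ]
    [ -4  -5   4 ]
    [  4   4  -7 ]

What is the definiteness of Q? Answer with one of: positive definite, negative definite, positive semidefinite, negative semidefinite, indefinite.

negative definite

Applying the same elementary operations to the rows and columns of A produces a congruent diagonal matrix with entries -4, -1, -3.
So there are 3 negative pivots.
Hence Q is negative definite.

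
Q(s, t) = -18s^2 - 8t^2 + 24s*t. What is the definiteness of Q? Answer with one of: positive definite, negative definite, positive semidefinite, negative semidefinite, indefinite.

negative semidefinite

The symmetric matrix of Q is [[-18, 12], [12, -8]].
For the 2×2 matrix [[-18, 12], [12, -8]]: det = -18·-8 − (12)² = 0, trace = -26.
det = 0 so one eigenvalue is zero; the form is semidefinite with the sign of the trace.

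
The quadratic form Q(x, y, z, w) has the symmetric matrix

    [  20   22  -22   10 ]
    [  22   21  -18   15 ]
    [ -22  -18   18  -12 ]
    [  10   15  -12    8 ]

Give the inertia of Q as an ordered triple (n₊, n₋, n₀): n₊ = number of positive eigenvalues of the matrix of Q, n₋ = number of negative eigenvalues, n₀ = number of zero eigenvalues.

(3, 1, 0)

An LDLᵀ factorisation of A has diagonal entries 20, -16/5, 93/16, 5/31.
So there are 3 positive, 1 negative pivots.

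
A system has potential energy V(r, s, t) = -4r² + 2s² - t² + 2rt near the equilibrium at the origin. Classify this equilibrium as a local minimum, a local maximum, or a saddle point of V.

saddle point

The Hessian at the origin is H = [[-8, 0, 2], [0, 4, 0], [2, 0, -2]].
Row-reducing H symmetrically gives the diagonal entries -8, 4, -3/2.
Counting signs: 1 positive, 2 negative.
H is indefinite, so the origin is a saddle point.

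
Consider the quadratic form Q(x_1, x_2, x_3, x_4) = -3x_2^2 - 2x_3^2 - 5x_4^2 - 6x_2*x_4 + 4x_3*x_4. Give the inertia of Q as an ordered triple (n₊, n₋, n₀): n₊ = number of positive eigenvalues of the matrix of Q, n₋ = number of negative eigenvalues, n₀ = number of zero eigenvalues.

The associated matrix is A = [[0, 0, 0, 0], [0, -3, 0, -3], [0, 0, -2, 2], [0, -3, 2, -5]].
Symmetric row and column elimination reduces A to a congruent diagonal form with pivots 0, -3, -2, 0.
So there are 2 negative, 2 zero pivots.

(0, 2, 2)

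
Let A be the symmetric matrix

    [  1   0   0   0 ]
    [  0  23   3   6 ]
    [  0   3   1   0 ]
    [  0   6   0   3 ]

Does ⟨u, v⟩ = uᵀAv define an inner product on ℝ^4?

yes

Leading principal minors: Δ_1 = 1, Δ_2 = 23, Δ_3 = 14, Δ_4 = 6.
All leading principal minors are positive, so by Sylvester's criterion Q is positive definite.
⟨·,·⟩ is an inner product exactly when A is positive definite.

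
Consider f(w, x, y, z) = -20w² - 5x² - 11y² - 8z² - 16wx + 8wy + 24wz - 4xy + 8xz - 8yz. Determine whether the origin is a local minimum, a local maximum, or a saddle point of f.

The Hessian at the origin is H = [[-40, -16, 8, 24], [-16, -10, -4, 8], [8, -4, -22, -8], [24, 8, -8, -16]].
An LDLᵀ factorisation of H has diagonal entries -40, -18/5, -6, -8/9.
So there are 4 negative pivots.
H is negative definite, so the origin is a strict local maximum.

local maximum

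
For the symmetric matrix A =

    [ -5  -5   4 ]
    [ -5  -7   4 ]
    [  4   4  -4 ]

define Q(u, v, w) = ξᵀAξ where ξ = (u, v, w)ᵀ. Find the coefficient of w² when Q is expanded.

-4

The coefficient of w² is the diagonal entry A[3,3] = -4.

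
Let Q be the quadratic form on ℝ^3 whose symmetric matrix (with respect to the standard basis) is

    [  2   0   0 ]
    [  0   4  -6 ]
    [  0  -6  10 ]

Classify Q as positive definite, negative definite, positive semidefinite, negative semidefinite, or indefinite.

Symmetric row and column elimination reduces A to a congruent diagonal form with pivots 2, 4, 1.
That gives 3 positive pivots.
Hence Q is positive definite.

positive definite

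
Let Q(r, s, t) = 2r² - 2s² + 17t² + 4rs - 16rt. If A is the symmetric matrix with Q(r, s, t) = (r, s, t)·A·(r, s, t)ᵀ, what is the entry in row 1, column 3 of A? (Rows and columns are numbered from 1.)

-8

The coefficient of r·t in Q is -16. For a symmetric A this equals A[1,3] + A[3,1] = 2·A[1,3].
So A[1,3] = -16/2 = -8.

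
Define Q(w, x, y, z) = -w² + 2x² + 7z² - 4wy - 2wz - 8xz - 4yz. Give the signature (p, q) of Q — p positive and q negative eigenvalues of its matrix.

The symmetric matrix is A = [[-1, 0, -2, -1], [0, 2, 0, -4], [-2, 0, 0, -2], [-1, -4, -2, 7]].
Row-reducing A symmetrically gives the diagonal entries -1, 2, 4, 0.
Counting signs: 2 positive, 1 negative, 1 zero.

(2, 1)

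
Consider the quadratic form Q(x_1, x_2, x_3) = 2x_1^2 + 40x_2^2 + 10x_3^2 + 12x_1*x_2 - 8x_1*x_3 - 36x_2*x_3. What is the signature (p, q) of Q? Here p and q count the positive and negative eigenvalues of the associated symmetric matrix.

The symmetric matrix is A = [[2, 6, -4], [6, 40, -18], [-4, -18, 10]].
Row-reducing A symmetrically gives the diagonal entries 2, 22, 4/11.
Counting signs: 3 positive.

(3, 0)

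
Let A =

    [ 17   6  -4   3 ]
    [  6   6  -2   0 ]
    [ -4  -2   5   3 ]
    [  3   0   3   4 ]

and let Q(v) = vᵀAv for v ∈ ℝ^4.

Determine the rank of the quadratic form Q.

Row-reducing A symmetrically gives the diagonal entries 17, 66/17, 131/33, 2/131.
That gives 4 positive pivots.
The rank is the number of nonzero pivots: 4.

4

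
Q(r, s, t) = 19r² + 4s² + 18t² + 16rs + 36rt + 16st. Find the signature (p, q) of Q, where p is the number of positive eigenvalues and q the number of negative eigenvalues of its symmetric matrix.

(3, 0)

The associated matrix is A = [[19, 8, 18], [8, 4, 8], [18, 8, 18]].
An LDLᵀ factorisation of A has diagonal entries 19, 12/19, 2/3.
That gives 3 positive pivots.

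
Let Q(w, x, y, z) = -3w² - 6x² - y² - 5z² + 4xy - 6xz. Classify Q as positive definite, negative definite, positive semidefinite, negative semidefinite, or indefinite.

negative definite

The symmetric matrix of Q is A = [[-3, 0, 0, 0], [0, -6, 2, -3], [0, 2, -1, 0], [0, -3, 0, -5]].
Leading principal minors: Δ_1 = -3, Δ_2 = 18, Δ_3 = -6, Δ_4 = 3.
The signs alternate starting with Δ_1 < 0, so by Sylvester's criterion Q is negative definite.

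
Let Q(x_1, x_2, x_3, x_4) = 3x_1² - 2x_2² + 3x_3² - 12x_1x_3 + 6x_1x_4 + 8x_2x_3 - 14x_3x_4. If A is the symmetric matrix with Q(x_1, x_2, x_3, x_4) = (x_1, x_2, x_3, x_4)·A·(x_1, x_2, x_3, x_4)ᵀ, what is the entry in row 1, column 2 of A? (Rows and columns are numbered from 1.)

The coefficient of x_1·x_2 in Q is 0. For a symmetric A this equals A[1,2] + A[2,1] = 2·A[1,2].
So A[1,2] = 0/2 = 0.

0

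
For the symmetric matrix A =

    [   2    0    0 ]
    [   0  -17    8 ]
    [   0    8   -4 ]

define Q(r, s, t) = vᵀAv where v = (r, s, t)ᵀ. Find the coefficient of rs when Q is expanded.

The coefficient of rs is A[1,2] + A[2,1] = 2·0 = 0.

0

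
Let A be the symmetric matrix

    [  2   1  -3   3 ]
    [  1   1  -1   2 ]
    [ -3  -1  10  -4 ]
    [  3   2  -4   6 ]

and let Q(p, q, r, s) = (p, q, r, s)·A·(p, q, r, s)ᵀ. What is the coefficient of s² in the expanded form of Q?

6

The coefficient of s² is the diagonal entry A[4,4] = 6.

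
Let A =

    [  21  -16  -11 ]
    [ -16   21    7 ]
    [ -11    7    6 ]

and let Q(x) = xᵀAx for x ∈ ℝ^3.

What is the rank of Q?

Symmetric row and column elimination reduces A to a congruent diagonal form with pivots 21, 185/21, 4/185.
So there are 3 positive pivots.
The rank is the number of nonzero pivots: 3.

3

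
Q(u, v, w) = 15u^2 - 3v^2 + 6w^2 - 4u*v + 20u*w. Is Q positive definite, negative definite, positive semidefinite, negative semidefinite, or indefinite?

indefinite

The symmetric matrix is A = [[15, -2, 10], [-2, -3, 0], [10, 0, 6]].
Symmetric row and column elimination reduces A to a congruent diagonal form with pivots 15, -49/15, -6/49.
So there are 1 positive, 2 negative pivots.
Hence Q is indefinite.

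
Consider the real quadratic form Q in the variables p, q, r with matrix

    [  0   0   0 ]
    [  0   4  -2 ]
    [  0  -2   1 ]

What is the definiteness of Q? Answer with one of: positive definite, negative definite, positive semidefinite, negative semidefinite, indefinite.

positive semidefinite

Symmetric row and column elimination reduces A to a congruent diagonal form with pivots 0, 4, 0.
So there are 1 positive, 2 zero pivots.
Hence Q is positive semidefinite.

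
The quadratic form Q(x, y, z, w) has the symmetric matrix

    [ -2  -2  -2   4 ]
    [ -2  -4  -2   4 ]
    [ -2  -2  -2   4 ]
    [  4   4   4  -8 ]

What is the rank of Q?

Row-reducing A symmetrically gives the diagonal entries -2, -2, 0, 0.
So there are 2 negative, 2 zero pivots.
The rank is the number of nonzero pivots: 2.

2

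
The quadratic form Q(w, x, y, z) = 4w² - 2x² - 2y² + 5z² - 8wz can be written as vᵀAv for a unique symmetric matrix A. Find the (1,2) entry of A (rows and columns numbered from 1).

The coefficient of w·x in Q is 0. For a symmetric A this equals A[1,2] + A[2,1] = 2·A[1,2].
So A[1,2] = 0/2 = 0.

0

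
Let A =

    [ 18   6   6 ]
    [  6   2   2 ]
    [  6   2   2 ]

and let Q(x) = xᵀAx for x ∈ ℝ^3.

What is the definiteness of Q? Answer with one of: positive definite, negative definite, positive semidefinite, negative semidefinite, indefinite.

positive semidefinite

Applying the same elementary operations to the rows and columns of A produces a congruent diagonal matrix with entries 18, 0, 0.
So there are 1 positive, 2 zero pivots.
Hence Q is positive semidefinite.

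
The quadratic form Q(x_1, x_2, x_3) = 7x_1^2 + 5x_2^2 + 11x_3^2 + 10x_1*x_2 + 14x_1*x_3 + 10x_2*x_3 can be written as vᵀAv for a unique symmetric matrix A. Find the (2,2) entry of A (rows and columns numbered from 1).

5

The coefficient of x_2^2 in Q is 5, and that is exactly A[2,2].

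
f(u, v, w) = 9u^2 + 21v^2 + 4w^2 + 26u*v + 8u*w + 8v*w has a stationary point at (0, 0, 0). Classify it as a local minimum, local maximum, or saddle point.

local minimum

The Hessian at the origin is H = [[18, 26, 8], [26, 42, 8], [8, 8, 8]].
Symmetric row and column elimination reduces H to a congruent diagonal form with pivots 18, 40/9, 8/5.
So there are 3 positive pivots.
H is positive definite, so the origin is a strict local minimum.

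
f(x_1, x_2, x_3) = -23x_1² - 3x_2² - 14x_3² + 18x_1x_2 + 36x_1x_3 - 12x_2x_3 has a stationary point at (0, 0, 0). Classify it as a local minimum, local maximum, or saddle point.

saddle point

The Hessian at the origin is H = [[-46, 18, 36], [18, -6, -12], [36, -12, -28]].
Row-reducing H symmetrically gives the diagonal entries -46, 24/23, -4.
That gives 1 positive, 2 negative pivots.
H is indefinite, so the origin is a saddle point.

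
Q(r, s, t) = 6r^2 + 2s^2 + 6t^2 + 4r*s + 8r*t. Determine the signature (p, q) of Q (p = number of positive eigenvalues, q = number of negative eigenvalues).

The associated matrix is A = [[6, 2, 4], [2, 2, 0], [4, 0, 6]].
Applying the same elementary operations to the rows and columns of A produces a congruent diagonal matrix with entries 6, 4/3, 2.
Counting signs: 3 positive.

(3, 0)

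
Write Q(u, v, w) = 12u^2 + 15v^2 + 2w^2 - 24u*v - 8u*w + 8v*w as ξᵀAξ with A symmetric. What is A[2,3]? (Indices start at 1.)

The coefficient of v·w in Q is 8. For a symmetric A this equals A[2,3] + A[3,2] = 2·A[2,3].
So A[2,3] = 8/2 = 4.

4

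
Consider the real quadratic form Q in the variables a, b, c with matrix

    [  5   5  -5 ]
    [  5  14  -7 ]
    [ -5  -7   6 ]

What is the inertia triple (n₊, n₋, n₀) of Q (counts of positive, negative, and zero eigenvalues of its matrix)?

(3, 0, 0)

Symmetric row and column elimination reduces A to a congruent diagonal form with pivots 5, 9, 5/9.
Counting signs: 3 positive.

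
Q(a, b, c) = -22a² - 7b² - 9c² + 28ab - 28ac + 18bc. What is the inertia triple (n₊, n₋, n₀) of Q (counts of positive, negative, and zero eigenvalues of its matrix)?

(1, 2, 0)

The associated matrix is A = [[-22, 14, -14], [14, -7, 9], [-14, 9, -9]].
Congruent diagonalization of A (simultaneous row and column reduction) yields pivots -22, 21/11, -2/21.
So there are 1 positive, 2 negative pivots.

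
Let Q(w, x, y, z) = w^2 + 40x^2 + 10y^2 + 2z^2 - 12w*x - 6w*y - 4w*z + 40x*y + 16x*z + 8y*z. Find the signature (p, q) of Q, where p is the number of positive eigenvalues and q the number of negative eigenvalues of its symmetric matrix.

(2, 1)

The symmetric matrix is A = [[1, -6, -3, -2], [-6, 40, 20, 8], [-3, 20, 10, 4], [-2, 8, 4, 2]].
Row-reducing A symmetrically gives the diagonal entries 1, 4, 0, -6.
That gives 2 positive, 1 negative, 1 zero pivots.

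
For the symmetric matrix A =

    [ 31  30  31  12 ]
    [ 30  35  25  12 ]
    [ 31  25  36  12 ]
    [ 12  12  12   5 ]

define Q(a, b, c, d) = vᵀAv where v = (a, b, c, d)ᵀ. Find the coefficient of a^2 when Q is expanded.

The coefficient of a^2 is the diagonal entry A[1,1] = 31.

31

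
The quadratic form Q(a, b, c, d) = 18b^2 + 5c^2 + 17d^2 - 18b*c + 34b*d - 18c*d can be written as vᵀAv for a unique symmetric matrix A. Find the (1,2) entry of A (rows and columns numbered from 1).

The coefficient of a·b in Q is 0. For a symmetric A this equals A[1,2] + A[2,1] = 2·A[1,2].
So A[1,2] = 0/2 = 0.

0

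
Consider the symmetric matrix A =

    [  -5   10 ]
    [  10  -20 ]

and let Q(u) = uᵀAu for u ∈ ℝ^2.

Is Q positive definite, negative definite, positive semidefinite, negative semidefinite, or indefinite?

negative semidefinite

Congruent diagonalization of A (simultaneous row and column reduction) yields pivots -5, 0.
So there are 1 negative, 1 zero pivots.
Hence Q is negative semidefinite.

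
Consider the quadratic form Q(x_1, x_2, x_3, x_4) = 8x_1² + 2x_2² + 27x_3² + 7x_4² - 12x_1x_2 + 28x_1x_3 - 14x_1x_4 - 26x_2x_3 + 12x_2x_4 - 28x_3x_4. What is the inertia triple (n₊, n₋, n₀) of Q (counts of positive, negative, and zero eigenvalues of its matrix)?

(2, 2, 0)

The associated matrix is A = [[8, -6, 14, -7], [-6, 2, -13, 6], [14, -13, 27, -14], [-7, 6, -14, 7]].
Congruent diagonalization of A (simultaneous row and column reduction) yields pivots 8, -5/2, 5, -3/20.
So there are 2 positive, 2 negative pivots.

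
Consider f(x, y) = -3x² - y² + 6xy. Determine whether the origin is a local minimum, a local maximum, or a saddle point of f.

The Hessian at the origin is H = [[-6, 6], [6, -2]].
det H = -6·-2 − (6)² = -24 < 0, so H is indefinite.
Therefore the origin is a saddle point.

saddle point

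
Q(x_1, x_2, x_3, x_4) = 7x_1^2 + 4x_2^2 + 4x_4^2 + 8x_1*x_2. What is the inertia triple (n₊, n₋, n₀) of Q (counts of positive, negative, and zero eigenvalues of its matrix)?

(3, 0, 1)

Write A = [[7, 4, 0, 0], [4, 4, 0, 0], [0, 0, 0, 0], [0, 0, 0, 4]].
Congruent diagonalization of A (simultaneous row and column reduction) yields pivots 7, 12/7, 0, 4.
Counting signs: 3 positive, 1 zero.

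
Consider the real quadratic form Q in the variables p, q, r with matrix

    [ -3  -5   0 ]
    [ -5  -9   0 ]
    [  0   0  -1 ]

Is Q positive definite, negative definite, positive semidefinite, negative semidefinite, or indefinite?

negative definite

Leading principal minors: Δ_1 = -3, Δ_2 = 2, Δ_3 = -2.
The signs alternate starting with Δ_1 < 0, so by Sylvester's criterion Q is negative definite.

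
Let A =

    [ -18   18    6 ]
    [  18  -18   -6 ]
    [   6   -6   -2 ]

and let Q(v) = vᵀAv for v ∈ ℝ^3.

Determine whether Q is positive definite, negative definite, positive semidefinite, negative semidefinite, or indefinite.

Applying the same elementary operations to the rows and columns of A produces a congruent diagonal matrix with entries -18, 0, 0.
That gives 1 negative, 2 zero pivots.
Hence Q is negative semidefinite.

negative semidefinite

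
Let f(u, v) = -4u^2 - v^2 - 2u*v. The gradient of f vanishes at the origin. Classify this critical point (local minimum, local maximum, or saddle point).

The Hessian at the origin is H = [[-8, -2], [-2, -2]].
det H = -8·-2 − (-2)² = 12 > 0 and H[1,1] = -8 < 0, so H is negative definite.
Therefore the origin is a local maximum.

local maximum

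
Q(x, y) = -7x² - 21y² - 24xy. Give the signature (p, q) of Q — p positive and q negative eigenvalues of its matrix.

The associated matrix is A = [[-7, -12], [-12, -21]].
Congruent diagonalization of A (simultaneous row and column reduction) yields pivots -7, -3/7.
So there are 2 negative pivots.

(0, 2)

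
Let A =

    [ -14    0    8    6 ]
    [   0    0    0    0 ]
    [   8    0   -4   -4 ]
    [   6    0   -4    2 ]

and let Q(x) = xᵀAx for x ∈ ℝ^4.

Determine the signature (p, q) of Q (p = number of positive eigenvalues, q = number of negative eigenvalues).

(2, 1)

Symmetric row and column elimination reduces A to a congruent diagonal form with pivots -14, 0, 4/7, 4.
So there are 2 positive, 1 negative, 1 zero pivots.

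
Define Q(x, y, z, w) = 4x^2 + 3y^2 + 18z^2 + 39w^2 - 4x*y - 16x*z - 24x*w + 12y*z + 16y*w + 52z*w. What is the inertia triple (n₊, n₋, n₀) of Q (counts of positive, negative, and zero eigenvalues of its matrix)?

(3, 0, 1)

The associated matrix is A = [[4, -2, -8, -12], [-2, 3, 6, 8], [-8, 6, 18, 26], [-12, 8, 26, 39]].
Applying the same elementary operations to the rows and columns of A produces a congruent diagonal matrix with entries 4, 2, 0, 1.
That gives 3 positive, 1 zero pivots.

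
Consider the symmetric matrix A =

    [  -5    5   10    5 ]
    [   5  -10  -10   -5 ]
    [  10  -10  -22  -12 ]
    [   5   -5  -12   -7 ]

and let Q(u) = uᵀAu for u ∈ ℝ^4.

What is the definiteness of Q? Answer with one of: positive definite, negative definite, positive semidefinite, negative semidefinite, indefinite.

negative semidefinite

Congruent diagonalization of A (simultaneous row and column reduction) yields pivots -5, -5, -2, 0.
Counting signs: 3 negative, 1 zero.
Hence Q is negative semidefinite.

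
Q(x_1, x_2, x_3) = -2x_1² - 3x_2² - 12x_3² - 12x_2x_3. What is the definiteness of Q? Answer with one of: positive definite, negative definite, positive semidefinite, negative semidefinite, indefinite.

negative semidefinite

The symmetric matrix is A = [[-2, 0, 0], [0, -3, -6], [0, -6, -12]].
Congruent diagonalization of A (simultaneous row and column reduction) yields pivots -2, -3, 0.
That gives 2 negative, 1 zero pivots.
Hence Q is negative semidefinite.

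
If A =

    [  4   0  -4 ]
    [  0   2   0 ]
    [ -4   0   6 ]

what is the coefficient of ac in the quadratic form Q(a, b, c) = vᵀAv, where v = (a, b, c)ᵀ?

-8

The coefficient of ac is A[1,3] + A[3,1] = 2·(-4) = -8.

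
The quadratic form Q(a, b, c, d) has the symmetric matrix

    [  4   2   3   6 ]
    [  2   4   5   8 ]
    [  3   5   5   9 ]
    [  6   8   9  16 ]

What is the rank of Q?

Row-reducing A symmetrically gives the diagonal entries 4, 3, -4/3, 0.
That gives 2 positive, 1 negative, 1 zero pivots.
The rank is the number of nonzero pivots: 3.

3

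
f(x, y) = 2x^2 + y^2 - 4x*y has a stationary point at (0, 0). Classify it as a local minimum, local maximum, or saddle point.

saddle point

The Hessian at the origin is H = [[4, -4], [-4, 2]].
det H = 4·2 − (-4)² = -8 < 0, so H is indefinite.
Therefore the origin is a saddle point.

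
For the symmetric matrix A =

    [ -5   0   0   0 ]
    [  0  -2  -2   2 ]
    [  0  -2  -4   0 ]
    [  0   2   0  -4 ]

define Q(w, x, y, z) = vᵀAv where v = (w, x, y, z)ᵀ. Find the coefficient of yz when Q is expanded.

0

The coefficient of yz is A[3,4] + A[4,3] = 2·0 = 0.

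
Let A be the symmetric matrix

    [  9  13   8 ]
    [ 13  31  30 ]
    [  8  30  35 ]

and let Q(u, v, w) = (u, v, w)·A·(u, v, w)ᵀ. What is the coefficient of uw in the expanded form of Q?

The coefficient of uw is A[1,3] + A[3,1] = 2·8 = 16.

16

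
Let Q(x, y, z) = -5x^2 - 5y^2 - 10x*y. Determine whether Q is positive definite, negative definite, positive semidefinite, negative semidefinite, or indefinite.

negative semidefinite

The symmetric matrix is A = [[-5, -5, 0], [-5, -5, 0], [0, 0, 0]].
Applying the same elementary operations to the rows and columns of A produces a congruent diagonal matrix with entries -5, 0, 0.
Counting signs: 1 negative, 2 zero.
Hence Q is negative semidefinite.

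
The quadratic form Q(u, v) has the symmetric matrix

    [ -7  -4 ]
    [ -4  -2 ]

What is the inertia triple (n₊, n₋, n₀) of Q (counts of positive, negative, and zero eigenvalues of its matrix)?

(1, 1, 0)

Applying the same elementary operations to the rows and columns of A produces a congruent diagonal matrix with entries -7, 2/7.
That gives 1 positive, 1 negative pivots.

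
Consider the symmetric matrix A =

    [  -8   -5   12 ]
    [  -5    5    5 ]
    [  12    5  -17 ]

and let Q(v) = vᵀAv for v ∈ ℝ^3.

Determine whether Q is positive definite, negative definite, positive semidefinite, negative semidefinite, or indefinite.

Symmetric row and column elimination reduces A to a congruent diagonal form with pivots -8, 65/8, 3/13.
That gives 2 positive, 1 negative pivots.
Hence Q is indefinite.

indefinite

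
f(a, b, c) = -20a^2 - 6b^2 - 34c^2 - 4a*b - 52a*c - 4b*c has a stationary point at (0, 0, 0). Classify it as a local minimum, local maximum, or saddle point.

The Hessian at the origin is H = [[-40, -4, -52], [-4, -12, -4], [-52, -4, -68]].
Symmetric row and column elimination reduces H to a congruent diagonal form with pivots -40, -58/5, -8/29.
Counting signs: 3 negative.
H is negative definite, so the origin is a strict local maximum.

local maximum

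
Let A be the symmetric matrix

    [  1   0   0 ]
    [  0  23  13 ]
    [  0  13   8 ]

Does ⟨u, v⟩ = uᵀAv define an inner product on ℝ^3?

Symmetric row and column elimination reduces A to a congruent diagonal form with pivots 1, 23, 15/23.
So there are 3 positive pivots.
Hence Q is positive definite.
⟨·,·⟩ is an inner product exactly when A is positive definite.

yes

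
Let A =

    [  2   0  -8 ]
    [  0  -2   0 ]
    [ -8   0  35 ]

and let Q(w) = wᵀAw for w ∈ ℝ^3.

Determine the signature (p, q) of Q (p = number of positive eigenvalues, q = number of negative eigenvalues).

Symmetric row and column elimination reduces A to a congruent diagonal form with pivots 2, -2, 3.
So there are 2 positive, 1 negative pivots.

(2, 1)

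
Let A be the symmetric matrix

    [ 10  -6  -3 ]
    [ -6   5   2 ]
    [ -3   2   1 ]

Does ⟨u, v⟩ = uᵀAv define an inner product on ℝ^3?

Congruent diagonalization of A (simultaneous row and column reduction) yields pivots 10, 7/5, 1/14.
That gives 3 positive pivots.
Hence Q is positive definite.
⟨·,·⟩ is an inner product exactly when A is positive definite.

yes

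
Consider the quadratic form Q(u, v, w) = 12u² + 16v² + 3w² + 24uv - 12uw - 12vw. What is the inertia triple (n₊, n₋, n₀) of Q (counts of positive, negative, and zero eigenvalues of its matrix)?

(2, 0, 1)

Write A = [[12, 12, -6], [12, 16, -6], [-6, -6, 3]].
Congruent diagonalization of A (simultaneous row and column reduction) yields pivots 12, 4, 0.
That gives 2 positive, 1 zero pivots.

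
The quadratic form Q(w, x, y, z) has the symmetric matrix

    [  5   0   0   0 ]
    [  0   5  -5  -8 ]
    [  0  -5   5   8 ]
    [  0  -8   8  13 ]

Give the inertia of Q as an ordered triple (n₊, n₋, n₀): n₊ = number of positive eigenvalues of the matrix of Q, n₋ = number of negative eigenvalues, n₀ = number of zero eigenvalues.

Row-reducing A symmetrically gives the diagonal entries 5, 5, 0, 1/5.
Counting signs: 3 positive, 1 zero.

(3, 0, 1)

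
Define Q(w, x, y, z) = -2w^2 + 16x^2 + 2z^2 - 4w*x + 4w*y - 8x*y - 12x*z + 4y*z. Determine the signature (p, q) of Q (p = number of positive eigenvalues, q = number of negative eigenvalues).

(1, 1)

The associated matrix is A = [[-2, -2, 2, 0], [-2, 16, -4, -6], [2, -4, 0, 2], [0, -6, 2, 2]].
Congruent diagonalization of A (simultaneous row and column reduction) yields pivots -2, 18, 0, 0.
So there are 1 positive, 1 negative, 2 zero pivots.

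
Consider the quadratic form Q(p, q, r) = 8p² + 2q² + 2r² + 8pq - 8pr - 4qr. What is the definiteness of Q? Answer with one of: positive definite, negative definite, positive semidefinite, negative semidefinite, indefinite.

The symmetric matrix is A = [[8, 4, -4], [4, 2, -2], [-4, -2, 2]].
Symmetric row and column elimination reduces A to a congruent diagonal form with pivots 8, 0, 0.
Counting signs: 1 positive, 2 zero.
Hence Q is positive semidefinite.

positive semidefinite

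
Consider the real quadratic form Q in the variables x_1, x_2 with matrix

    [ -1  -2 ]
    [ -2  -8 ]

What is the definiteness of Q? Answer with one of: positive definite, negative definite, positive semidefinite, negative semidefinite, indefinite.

For the 2×2 matrix [[-1, -2], [-2, -8]]: det = -1·-8 − (-2)² = 4, trace = -9.
det > 0 so both eigenvalues share the sign of the trace; trace = -9 < 0 ⇒ both negative.

negative definite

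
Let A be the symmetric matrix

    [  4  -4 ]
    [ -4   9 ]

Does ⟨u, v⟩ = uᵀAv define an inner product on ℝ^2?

yes

Congruent diagonalization of A (simultaneous row and column reduction) yields pivots 4, 5.
Counting signs: 2 positive.
Hence Q is positive definite.
⟨·,·⟩ is an inner product exactly when A is positive definite.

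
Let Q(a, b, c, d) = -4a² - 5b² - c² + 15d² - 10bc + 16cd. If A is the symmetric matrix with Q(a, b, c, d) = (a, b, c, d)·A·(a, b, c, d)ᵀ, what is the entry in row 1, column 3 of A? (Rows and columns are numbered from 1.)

0

The coefficient of a·c in Q is 0. For a symmetric A this equals A[1,3] + A[3,1] = 2·A[1,3].
So A[1,3] = 0/2 = 0.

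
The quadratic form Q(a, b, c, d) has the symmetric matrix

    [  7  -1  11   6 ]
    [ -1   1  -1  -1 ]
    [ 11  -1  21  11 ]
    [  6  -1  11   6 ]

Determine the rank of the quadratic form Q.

3

Row-reducing A symmetrically gives the diagonal entries 7, 6/7, 10/3, 0.
Counting signs: 3 positive, 1 zero.
The rank is the number of nonzero pivots: 3.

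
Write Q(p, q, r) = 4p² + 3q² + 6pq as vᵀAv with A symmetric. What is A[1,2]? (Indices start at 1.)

The coefficient of p·q in Q is 6. For a symmetric A this equals A[1,2] + A[2,1] = 2·A[1,2].
So A[1,2] = 6/2 = 3.

3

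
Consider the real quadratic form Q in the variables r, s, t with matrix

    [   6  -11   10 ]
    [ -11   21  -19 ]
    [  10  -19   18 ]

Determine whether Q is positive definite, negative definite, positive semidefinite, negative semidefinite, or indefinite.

Leading principal minors: Δ_1 = 6, Δ_2 = 5, Δ_3 = 4.
All leading principal minors are positive, so by Sylvester's criterion Q is positive definite.

positive definite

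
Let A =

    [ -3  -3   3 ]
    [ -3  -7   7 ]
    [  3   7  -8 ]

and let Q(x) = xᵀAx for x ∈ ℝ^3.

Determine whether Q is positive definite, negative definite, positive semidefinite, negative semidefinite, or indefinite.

negative definite

Symmetric row and column elimination reduces A to a congruent diagonal form with pivots -3, -4, -1.
So there are 3 negative pivots.
Hence Q is negative definite.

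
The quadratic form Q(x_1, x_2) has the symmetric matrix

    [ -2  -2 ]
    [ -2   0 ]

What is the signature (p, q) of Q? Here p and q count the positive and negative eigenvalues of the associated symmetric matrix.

Symmetric row and column elimination reduces A to a congruent diagonal form with pivots -2, 2.
Counting signs: 1 positive, 1 negative.

(1, 1)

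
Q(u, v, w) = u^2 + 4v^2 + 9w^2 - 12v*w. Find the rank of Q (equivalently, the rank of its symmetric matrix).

Write A = [[1, 0, 0], [0, 4, -6], [0, -6, 9]].
Congruent diagonalization of A (simultaneous row and column reduction) yields pivots 1, 4, 0.
So there are 2 positive, 1 zero pivots.
The rank is the number of nonzero pivots: 2.

2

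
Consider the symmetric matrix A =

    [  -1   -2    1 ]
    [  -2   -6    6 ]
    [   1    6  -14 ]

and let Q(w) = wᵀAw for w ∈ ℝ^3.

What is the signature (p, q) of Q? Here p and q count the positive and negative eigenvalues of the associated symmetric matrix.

(0, 3)

Applying the same elementary operations to the rows and columns of A produces a congruent diagonal matrix with entries -1, -2, -5.
Counting signs: 3 negative.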